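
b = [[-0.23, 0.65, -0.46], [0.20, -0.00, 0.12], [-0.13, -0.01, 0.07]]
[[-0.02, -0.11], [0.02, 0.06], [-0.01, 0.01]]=b@[[0.06, 0.12], [0.01, 0.11], [0.03, 0.34]]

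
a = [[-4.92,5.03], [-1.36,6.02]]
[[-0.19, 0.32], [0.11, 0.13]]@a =[[0.50, 0.97], [-0.72, 1.34]]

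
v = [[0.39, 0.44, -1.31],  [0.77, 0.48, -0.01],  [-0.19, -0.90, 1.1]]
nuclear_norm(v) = 3.22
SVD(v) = [[-0.69, 0.23, 0.69], [-0.23, -0.97, 0.09], [0.69, -0.1, 0.72]] @ diag([2.038678731497546, 0.8008680012243103, 0.3790771350985669]) @ [[-0.28,  -0.51,  0.81], [-0.8,  -0.35,  -0.49], [0.53,  -0.79,  -0.31]]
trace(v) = 1.97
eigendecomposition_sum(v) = [[-0.07+0.21j, -0.17-0.11j, (-0.18+0.17j)], [0.23-0.07j, 0.02+0.22j, 0.26+0.06j], [(0.15+0.06j), (-0.08+0.12j), 0.11+0.14j]] + [[(-0.07-0.21j), (-0.17+0.11j), (-0.18-0.17j)], [0.23+0.07j, 0.02-0.22j, (0.26-0.06j)], [0.15-0.06j, (-0.08-0.12j), (0.11-0.14j)]] + [[0.54-0.00j, (0.79-0j), (-0.94-0j)], [0.30-0.00j, (0.45-0j), (-0.53-0j)], [(-0.5+0j), -0.73+0.00j, 0.87+0.00j]]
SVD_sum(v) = [[0.4, 0.71, -1.14], [0.13, 0.24, -0.38], [-0.40, -0.71, 1.14]] + [[-0.14, -0.06, -0.09], [0.62, 0.27, 0.38], [0.06, 0.03, 0.04]] + [[0.14,-0.21,-0.08], [0.02,-0.03,-0.01], [0.14,-0.21,-0.08]]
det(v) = 0.62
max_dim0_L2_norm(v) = 1.71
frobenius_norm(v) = 2.22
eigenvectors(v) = [[(0.36-0.49j),  0.36+0.49j,  (-0.68+0j)], [-0.66+0.00j,  -0.66-0.00j,  (-0.38+0j)], [-0.35-0.28j,  -0.35+0.28j,  0.63+0.00j]]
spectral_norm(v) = 2.04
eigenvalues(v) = [(0.06+0.57j), (0.06-0.57j), (1.85+0j)]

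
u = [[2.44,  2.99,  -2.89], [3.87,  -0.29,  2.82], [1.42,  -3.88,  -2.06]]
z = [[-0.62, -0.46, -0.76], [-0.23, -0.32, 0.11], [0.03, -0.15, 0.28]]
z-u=[[-3.06, -3.45, 2.13], [-4.1, -0.03, -2.71], [-1.39, 3.73, 2.34]]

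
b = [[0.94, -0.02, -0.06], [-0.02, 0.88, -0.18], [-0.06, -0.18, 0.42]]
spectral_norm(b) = 0.95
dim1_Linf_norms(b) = [0.94, 0.88, 0.42]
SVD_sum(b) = [[0.92, 0.09, -0.13], [0.09, 0.01, -0.01], [-0.13, -0.01, 0.02]] + [[0.02, -0.12, 0.04], [-0.12, 0.84, -0.27], [0.04, -0.27, 0.09]] + [[0.0, 0.01, 0.04],[0.01, 0.04, 0.11],[0.04, 0.11, 0.31]]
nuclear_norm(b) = 2.24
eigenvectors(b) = [[-0.11, -0.99, 0.13], [-0.32, -0.09, -0.94], [-0.94, 0.14, 0.31]]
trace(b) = 2.24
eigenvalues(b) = [0.35, 0.95, 0.94]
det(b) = 0.31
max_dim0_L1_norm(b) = 1.08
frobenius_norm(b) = 1.38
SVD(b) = [[-0.99, 0.13, 0.11], [-0.09, -0.94, 0.32], [0.14, 0.31, 0.94]] @ diag([0.9468787636560326, 0.9419750228608443, 0.35114621348312314]) @ [[-0.99, -0.09, 0.14], [0.13, -0.94, 0.31], [0.11, 0.32, 0.94]]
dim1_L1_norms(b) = [1.02, 1.08, 0.66]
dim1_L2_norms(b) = [0.94, 0.9, 0.46]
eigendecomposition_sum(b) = [[0.0, 0.01, 0.04], [0.01, 0.04, 0.11], [0.04, 0.11, 0.31]] + [[0.92, 0.09, -0.13], [0.09, 0.01, -0.01], [-0.13, -0.01, 0.02]] + [[0.02, -0.12, 0.04], [-0.12, 0.84, -0.27], [0.04, -0.27, 0.09]]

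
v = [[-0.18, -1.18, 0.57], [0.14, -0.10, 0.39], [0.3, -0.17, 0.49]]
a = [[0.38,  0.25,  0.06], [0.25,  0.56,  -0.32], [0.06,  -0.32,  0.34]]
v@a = [[-0.33, -0.89, 0.56],[0.05, -0.15, 0.17],[0.10, -0.18, 0.24]]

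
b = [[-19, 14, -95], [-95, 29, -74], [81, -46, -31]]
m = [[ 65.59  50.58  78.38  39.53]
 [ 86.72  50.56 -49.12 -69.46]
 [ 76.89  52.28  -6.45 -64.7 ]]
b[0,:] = [-19, 14, -95]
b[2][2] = -31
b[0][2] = -95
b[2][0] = 81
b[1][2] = -74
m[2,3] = -64.7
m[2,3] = -64.7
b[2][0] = 81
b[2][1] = -46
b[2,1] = -46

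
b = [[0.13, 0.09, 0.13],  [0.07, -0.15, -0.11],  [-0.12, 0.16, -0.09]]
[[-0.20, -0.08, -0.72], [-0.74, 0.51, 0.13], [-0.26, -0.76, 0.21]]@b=[[0.05, -0.12, 0.05], [-0.08, -0.12, -0.16], [-0.11, 0.12, 0.03]]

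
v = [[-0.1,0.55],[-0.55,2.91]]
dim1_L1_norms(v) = [0.65, 3.46]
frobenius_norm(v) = 3.01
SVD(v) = [[-0.19, -0.98], [-0.98, 0.19]] @ diag([3.0138157607872476, 0.0038157607872472683]) @ [[0.19,-0.98], [-0.98,-0.19]]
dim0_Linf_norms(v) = [0.55, 2.91]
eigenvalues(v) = [0.0, 2.81]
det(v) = 0.01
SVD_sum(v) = [[-0.10, 0.55],[-0.55, 2.91]] + [[0.0, 0.0], [-0.00, -0.00]]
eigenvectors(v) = [[-0.98,-0.19], [-0.19,-0.98]]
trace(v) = 2.81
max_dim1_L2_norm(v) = 2.96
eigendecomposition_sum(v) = [[0.0,-0.00], [0.0,-0.00]] + [[-0.1, 0.55],[-0.55, 2.91]]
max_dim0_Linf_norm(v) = 2.91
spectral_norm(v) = 3.01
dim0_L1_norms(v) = [0.65, 3.46]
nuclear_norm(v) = 3.02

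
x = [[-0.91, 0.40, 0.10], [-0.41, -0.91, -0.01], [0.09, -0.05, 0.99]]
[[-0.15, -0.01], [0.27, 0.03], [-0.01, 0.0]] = x @ [[0.02, 0.0], [-0.31, -0.03], [-0.03, -0.0]]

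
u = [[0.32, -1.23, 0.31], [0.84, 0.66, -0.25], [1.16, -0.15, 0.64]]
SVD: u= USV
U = [[-0.63, 0.58, -0.52],[-0.12, -0.74, -0.67],[-0.77, -0.36, 0.53]]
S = [1.58, 1.43, 0.38]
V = [[-0.75, 0.51, -0.41], [-0.59, -0.80, 0.09], [-0.28, 0.32, 0.91]]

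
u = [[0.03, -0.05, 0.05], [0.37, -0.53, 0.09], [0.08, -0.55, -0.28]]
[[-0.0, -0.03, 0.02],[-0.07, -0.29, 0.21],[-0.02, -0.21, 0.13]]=u@[[-0.18, -0.21, 0.27], [0.0, 0.38, -0.21], [0.01, -0.07, 0.03]]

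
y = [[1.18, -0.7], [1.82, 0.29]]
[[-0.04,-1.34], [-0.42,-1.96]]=y @ [[-0.19, -1.09], [-0.26, 0.08]]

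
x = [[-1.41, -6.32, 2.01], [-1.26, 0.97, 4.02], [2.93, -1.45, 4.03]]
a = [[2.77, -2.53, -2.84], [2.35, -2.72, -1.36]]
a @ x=[[-9.04, -15.84, -16.05], [-3.87, -15.52, -11.69]]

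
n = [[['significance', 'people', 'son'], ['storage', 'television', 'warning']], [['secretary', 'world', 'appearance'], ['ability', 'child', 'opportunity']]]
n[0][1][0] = 'storage'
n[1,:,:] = [['secretary', 'world', 'appearance'], ['ability', 'child', 'opportunity']]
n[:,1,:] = [['storage', 'television', 'warning'], ['ability', 'child', 'opportunity']]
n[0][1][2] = 'warning'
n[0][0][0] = 'significance'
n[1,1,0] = 'ability'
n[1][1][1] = 'child'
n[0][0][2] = 'son'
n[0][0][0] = 'significance'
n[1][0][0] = 'secretary'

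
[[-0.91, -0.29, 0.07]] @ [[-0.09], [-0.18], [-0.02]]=[[0.13]]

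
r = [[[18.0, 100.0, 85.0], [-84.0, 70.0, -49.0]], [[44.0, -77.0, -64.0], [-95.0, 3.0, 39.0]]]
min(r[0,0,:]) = 18.0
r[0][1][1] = 70.0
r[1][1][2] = 39.0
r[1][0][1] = -77.0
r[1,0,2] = -64.0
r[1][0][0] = 44.0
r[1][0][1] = -77.0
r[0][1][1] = 70.0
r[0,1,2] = -49.0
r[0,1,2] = -49.0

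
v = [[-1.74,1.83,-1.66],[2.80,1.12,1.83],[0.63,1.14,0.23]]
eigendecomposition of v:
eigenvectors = [[-0.19, -0.82, -0.58], [-0.87, 0.57, 0.16], [-0.45, -0.04, 0.79]]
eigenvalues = [2.68, -3.08, 0.0]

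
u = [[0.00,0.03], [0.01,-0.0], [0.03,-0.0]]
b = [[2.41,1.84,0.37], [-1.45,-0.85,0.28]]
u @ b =[[-0.04, -0.03, 0.01], [0.02, 0.02, 0.0], [0.07, 0.06, 0.01]]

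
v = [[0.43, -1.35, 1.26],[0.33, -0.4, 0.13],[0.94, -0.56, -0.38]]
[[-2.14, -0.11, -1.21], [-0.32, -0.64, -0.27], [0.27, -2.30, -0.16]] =v @ [[0.9,-1.04,0.68], [1.38,1.26,1.29], [-0.53,1.62,0.19]]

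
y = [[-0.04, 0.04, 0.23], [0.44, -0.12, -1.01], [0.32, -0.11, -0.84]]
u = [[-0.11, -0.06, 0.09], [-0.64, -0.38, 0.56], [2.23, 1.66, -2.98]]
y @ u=[[0.49, 0.37, -0.67], [-2.22, -1.66, 2.98], [-1.84, -1.37, 2.47]]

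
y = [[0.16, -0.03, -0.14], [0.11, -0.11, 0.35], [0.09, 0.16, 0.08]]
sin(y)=[[0.16, -0.03, -0.14],  [0.11, -0.11, 0.35],  [0.09, 0.16, 0.08]]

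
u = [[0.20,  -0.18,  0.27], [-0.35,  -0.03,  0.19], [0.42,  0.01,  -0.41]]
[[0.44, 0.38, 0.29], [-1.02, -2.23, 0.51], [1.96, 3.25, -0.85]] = u@ [[1.61, 4.87, -0.69],[-5.56, -1.15, -0.33],[-3.26, -2.97, 1.37]]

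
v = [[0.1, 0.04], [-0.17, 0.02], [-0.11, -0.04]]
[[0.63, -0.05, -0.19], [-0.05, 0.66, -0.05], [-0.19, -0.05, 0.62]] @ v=[[0.09, 0.03], [-0.11, 0.01], [-0.08, -0.03]]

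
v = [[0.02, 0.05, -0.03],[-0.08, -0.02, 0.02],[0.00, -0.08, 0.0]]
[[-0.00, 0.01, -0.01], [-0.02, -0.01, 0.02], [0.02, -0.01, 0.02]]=v @ [[0.30, 0.04, -0.15], [-0.21, 0.08, -0.21], [-0.02, -0.29, -0.06]]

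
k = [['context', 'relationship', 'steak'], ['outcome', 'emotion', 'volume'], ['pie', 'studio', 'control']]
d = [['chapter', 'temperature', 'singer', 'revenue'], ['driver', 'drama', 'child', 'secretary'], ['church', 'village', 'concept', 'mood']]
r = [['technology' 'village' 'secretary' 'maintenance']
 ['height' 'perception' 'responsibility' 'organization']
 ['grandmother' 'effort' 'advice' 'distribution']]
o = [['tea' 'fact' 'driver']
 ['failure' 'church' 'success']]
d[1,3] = 'secretary'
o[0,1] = 'fact'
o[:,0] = ['tea', 'failure']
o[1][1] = 'church'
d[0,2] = 'singer'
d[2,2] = 'concept'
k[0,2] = 'steak'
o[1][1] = 'church'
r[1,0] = 'height'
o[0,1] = 'fact'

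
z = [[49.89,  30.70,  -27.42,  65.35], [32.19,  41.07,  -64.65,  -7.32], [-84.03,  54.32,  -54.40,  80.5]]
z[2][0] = -84.03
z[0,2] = -27.42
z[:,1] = [30.7, 41.07, 54.32]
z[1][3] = -7.32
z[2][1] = 54.32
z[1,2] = -64.65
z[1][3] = -7.32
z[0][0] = 49.89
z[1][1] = 41.07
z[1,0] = 32.19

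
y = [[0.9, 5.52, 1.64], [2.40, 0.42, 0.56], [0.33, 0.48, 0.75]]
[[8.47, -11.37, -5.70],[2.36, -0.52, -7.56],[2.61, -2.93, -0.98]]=y @ [[0.17, 0.81, -3.15], [0.61, -1.14, -0.67], [3.02, -3.54, 0.51]]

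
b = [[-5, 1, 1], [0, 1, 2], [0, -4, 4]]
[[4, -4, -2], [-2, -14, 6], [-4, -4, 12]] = b @ [[-1, -1, 1], [0, -4, 0], [-1, -5, 3]]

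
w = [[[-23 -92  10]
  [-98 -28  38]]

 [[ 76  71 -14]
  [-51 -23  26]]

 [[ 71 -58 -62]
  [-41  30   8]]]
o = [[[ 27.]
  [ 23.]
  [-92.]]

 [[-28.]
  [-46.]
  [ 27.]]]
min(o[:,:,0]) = -92.0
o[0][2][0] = -92.0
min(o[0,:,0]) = -92.0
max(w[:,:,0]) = 76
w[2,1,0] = -41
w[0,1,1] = -28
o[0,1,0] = 23.0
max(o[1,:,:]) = 27.0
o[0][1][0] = 23.0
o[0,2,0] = -92.0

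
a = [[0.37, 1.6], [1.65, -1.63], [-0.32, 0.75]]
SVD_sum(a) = [[-0.6,1.05], [1.10,-1.94], [-0.4,0.71]] + [[0.97, 0.55],[0.55, 0.31],[0.08, 0.04]]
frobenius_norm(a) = 2.96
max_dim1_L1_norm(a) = 3.28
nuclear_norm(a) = 3.95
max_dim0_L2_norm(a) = 2.4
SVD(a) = [[0.45, 0.87], [-0.84, 0.5], [0.3, 0.07]] @ diag([2.664548119411868, 1.2811648291061843]) @ [[-0.49, 0.87], [0.87, 0.49]]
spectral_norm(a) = 2.66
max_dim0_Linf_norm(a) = 1.65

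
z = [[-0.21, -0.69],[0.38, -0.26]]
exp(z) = [[0.71, -0.52], [0.29, 0.67]]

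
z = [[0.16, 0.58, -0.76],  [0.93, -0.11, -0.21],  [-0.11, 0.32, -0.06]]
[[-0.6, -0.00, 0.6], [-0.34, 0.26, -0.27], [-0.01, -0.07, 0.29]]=z@[[-0.19, 0.25, -0.25], [0.04, -0.14, 0.79], [0.78, -0.05, -0.24]]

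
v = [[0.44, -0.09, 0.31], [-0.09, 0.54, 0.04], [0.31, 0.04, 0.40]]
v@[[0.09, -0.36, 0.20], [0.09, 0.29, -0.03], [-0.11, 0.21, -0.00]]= [[-0.00,  -0.12,  0.09], [0.04,  0.2,  -0.03], [-0.01,  -0.02,  0.06]]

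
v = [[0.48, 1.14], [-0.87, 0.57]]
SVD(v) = [[0.92,0.39], [0.39,-0.92]] @ diag([1.2761675660454324, 0.9915625766302784]) @ [[0.08, 1.0],[1.0, -0.08]]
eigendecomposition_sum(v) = [[(0.24+0.51j), (0.57-0.3j)], [(-0.43+0.23j), 0.28+0.49j]] + [[(0.24-0.51j), 0.57+0.30j], [(-0.43-0.23j), 0.28-0.49j]]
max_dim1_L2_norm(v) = 1.24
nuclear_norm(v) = 2.27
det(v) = 1.27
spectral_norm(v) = 1.28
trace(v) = 1.05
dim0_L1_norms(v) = [1.35, 1.71]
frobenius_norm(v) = 1.62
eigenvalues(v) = [(0.52+0.99j), (0.52-0.99j)]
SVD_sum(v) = [[0.09,1.17], [0.04,0.5]] + [[0.39, -0.03], [-0.91, 0.07]]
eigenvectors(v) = [[0.75+0.00j, (0.75-0j)], [(0.03+0.66j), (0.03-0.66j)]]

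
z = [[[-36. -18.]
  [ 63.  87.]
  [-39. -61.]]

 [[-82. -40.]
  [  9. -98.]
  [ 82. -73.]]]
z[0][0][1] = -18.0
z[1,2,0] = 82.0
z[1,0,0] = -82.0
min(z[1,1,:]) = -98.0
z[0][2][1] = -61.0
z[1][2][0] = 82.0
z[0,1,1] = 87.0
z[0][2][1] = -61.0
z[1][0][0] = -82.0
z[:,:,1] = [[-18.0, 87.0, -61.0], [-40.0, -98.0, -73.0]]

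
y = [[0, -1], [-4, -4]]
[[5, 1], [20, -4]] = y@[[0, 2], [-5, -1]]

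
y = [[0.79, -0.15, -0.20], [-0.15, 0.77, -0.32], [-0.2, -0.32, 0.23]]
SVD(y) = [[-0.5, -0.82, 0.3], [0.84, -0.36, 0.42], [-0.23, 0.46, 0.86]] @ diag([0.9485820764784318, 0.8365815282833866, 0.004836395238181688]) @ [[-0.50,0.84,-0.23], [-0.82,-0.36,0.46], [0.3,0.42,0.86]]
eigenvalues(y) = [0.0, 0.84, 0.95]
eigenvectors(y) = [[0.3, 0.82, 0.5],[0.42, 0.36, -0.84],[0.86, -0.46, 0.23]]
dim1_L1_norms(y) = [1.14, 1.24, 0.75]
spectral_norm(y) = 0.95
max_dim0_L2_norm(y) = 0.85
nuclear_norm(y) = 1.79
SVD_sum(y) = [[0.23, -0.39, 0.11], [-0.39, 0.66, -0.19], [0.11, -0.19, 0.05]] + [[0.56, 0.24, -0.31], [0.24, 0.11, -0.14], [-0.31, -0.14, 0.17]] + [[0.0, 0.0, 0.00], [0.0, 0.00, 0.00], [0.00, 0.0, 0.00]]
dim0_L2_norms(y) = [0.83, 0.85, 0.44]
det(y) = 0.00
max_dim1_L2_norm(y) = 0.85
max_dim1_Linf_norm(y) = 0.79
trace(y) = 1.79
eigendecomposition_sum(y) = [[0.00, 0.0, 0.00], [0.0, 0.00, 0.00], [0.00, 0.0, 0.0]] + [[0.56, 0.24, -0.31], [0.24, 0.11, -0.14], [-0.31, -0.14, 0.17]] + [[0.23, -0.39, 0.11], [-0.39, 0.66, -0.19], [0.11, -0.19, 0.05]]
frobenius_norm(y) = 1.26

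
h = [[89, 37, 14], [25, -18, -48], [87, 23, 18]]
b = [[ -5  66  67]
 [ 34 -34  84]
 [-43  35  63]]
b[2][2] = 63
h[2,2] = 18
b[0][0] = -5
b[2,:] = [-43, 35, 63]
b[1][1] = -34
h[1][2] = -48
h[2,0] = 87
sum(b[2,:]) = 55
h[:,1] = [37, -18, 23]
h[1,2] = -48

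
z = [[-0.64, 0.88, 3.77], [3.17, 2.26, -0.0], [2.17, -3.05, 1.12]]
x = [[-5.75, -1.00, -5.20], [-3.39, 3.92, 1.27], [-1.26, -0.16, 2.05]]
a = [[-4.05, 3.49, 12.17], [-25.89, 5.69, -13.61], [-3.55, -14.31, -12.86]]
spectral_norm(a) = 31.01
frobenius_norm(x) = 9.77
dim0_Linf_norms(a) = [25.89, 14.31, 13.61]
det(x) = -81.23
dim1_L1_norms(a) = [19.71, 45.19, 30.72]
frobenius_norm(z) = 6.77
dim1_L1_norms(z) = [5.29, 5.43, 6.34]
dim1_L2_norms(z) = [3.92, 3.89, 3.91]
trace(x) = 0.22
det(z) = -59.68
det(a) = 4846.41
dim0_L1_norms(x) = [10.4, 5.08, 8.52]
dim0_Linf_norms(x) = [5.75, 3.92, 5.2]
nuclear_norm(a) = 59.26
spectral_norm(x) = 7.97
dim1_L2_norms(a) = [13.29, 29.8, 19.56]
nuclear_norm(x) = 15.20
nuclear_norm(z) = 11.72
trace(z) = 2.74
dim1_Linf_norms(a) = [12.17, 25.89, 14.31]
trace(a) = -11.22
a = z @ x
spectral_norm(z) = 3.94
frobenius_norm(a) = 38.04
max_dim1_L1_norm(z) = 6.34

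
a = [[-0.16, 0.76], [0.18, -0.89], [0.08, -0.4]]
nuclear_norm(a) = 1.27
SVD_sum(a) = [[-0.16, 0.76],[0.18, -0.89],[0.08, -0.40]] + [[-0.00, -0.00], [-0.00, -0.00], [-0.00, -0.0]]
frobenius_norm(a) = 1.26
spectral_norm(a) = 1.26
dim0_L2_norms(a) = [0.25, 1.24]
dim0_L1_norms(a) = [0.42, 2.05]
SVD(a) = [[-0.62, -0.78], [0.72, -0.49], [0.32, -0.39]] @ diag([1.2625662366185881, 0.005147635454845565]) @ [[0.20, -0.98],[0.98, 0.2]]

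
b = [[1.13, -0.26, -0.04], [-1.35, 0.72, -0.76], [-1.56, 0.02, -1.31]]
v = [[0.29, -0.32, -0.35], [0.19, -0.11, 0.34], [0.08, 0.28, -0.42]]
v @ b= [[1.31, -0.31, 0.69], [-0.17, -0.12, -0.37], [0.37, 0.17, 0.33]]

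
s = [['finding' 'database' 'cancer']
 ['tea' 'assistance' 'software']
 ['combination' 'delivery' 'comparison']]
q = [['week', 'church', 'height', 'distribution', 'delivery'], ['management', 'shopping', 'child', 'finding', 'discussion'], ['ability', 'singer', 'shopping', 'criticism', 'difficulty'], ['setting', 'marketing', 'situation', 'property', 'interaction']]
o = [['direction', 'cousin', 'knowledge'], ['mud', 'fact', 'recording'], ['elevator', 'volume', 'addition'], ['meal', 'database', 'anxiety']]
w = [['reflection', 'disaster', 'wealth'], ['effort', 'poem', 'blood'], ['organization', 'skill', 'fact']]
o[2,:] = ['elevator', 'volume', 'addition']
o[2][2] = 'addition'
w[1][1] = 'poem'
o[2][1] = 'volume'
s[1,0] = 'tea'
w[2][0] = 'organization'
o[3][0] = 'meal'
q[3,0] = 'setting'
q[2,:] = ['ability', 'singer', 'shopping', 'criticism', 'difficulty']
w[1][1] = 'poem'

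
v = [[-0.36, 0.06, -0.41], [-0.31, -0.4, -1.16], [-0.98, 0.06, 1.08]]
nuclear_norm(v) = 2.96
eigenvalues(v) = [(1.31+0j), (-0.49+0.23j), (-0.49-0.23j)]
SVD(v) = [[0.16, -0.43, -0.89],[0.62, -0.66, 0.42],[-0.77, -0.62, 0.16]] @ diag([1.7146757553244119, 1.0220030564800757, 0.22089999241295025]) @ [[0.29, -0.17, -0.94], [0.95, 0.2, 0.26], [0.14, -0.97, 0.21]]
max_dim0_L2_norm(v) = 1.64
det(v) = 0.39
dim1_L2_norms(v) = [0.55, 1.27, 1.46]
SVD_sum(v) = [[0.08, -0.05, -0.26],[0.31, -0.18, -1.01],[-0.38, 0.22, 1.24]] + [[-0.41,-0.09,-0.11], [-0.64,-0.13,-0.17], [-0.6,-0.12,-0.16]] + [[-0.03, 0.19, -0.04], [0.01, -0.09, 0.02], [0.01, -0.03, 0.01]]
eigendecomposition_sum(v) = [[(0.18+0j), (-0+0j), -0.31+0.00j], [(0.42+0j), -0.01+0.00j, (-0.72+0j)], [(-0.67+0j), (0.02+0j), 1.14-0.00j]] + [[-0.27-0.02j, (0.03+0.07j), -0.05+0.04j], [-0.37-0.99j, (-0.19+0.23j), (-0.22-0.12j)], [(-0.15+0j), 0.02+0.04j, (-0.03+0.02j)]] + [[(-0.27+0.02j), 0.03-0.07j, (-0.05-0.04j)],[(-0.37+0.99j), -0.19-0.23j, (-0.22+0.12j)],[-0.15-0.00j, 0.02-0.04j, -0.03-0.02j]]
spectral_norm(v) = 1.71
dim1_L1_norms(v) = [0.83, 1.87, 2.12]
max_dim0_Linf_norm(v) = 1.16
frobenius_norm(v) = 2.01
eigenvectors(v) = [[(0.22+0j), -0.11+0.22j, (-0.11-0.22j)], [(0.52+0j), (-0.96+0j), -0.96-0.00j], [-0.82+0.00j, -0.05+0.13j, -0.05-0.13j]]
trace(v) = 0.32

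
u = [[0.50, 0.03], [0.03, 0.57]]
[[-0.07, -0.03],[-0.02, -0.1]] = u @ [[-0.14,  -0.05],[-0.03,  -0.18]]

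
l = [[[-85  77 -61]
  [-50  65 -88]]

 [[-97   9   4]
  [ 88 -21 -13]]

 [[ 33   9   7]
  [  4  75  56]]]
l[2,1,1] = 75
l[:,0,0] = [-85, -97, 33]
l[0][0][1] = 77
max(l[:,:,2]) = 56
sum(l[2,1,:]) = 135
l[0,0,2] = -61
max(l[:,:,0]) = 88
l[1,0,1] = 9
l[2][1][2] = 56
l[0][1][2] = -88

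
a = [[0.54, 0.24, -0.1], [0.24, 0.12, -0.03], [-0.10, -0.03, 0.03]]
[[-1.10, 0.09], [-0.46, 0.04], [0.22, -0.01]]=a@[[-1.31,-0.44], [-0.63,0.99], [2.38,-0.88]]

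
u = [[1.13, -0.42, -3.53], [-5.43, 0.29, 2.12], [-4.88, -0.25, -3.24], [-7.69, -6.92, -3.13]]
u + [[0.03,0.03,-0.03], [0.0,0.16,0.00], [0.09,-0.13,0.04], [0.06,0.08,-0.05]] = [[1.16, -0.39, -3.56], [-5.43, 0.45, 2.12], [-4.79, -0.38, -3.20], [-7.63, -6.84, -3.18]]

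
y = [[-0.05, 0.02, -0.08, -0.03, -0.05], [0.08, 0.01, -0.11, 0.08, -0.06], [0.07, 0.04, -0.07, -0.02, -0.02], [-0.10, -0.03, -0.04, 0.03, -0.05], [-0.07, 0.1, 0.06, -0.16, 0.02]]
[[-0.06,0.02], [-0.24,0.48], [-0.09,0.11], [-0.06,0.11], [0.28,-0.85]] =y@[[-0.53,1.99], [0.67,-4.32], [1.07,-1.77], [-0.62,0.85], [0.64,-1.70]]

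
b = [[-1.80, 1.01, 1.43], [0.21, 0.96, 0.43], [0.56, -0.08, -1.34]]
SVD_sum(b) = [[-1.56, 0.96, 1.69],[-0.33, 0.20, 0.36],[0.81, -0.50, -0.88]] + [[-0.03, -0.05, 0.00], [0.45, 0.8, -0.04], [0.13, 0.23, -0.01]] + [[-0.22, 0.11, -0.26], [0.09, -0.05, 0.11], [-0.38, 0.19, -0.45]]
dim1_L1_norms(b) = [4.24, 1.6, 1.98]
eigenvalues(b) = [-2.49, -0.75, 1.06]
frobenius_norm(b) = 3.09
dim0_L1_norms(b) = [2.57, 2.05, 3.2]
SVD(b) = [[-0.87, 0.06, 0.49], [-0.19, -0.96, -0.21], [0.45, -0.27, 0.85]] @ diag([2.8499600274601087, 0.9590595171717848, 0.7274150702328082]) @ [[0.63, -0.38, -0.68], [-0.49, -0.87, 0.05], [-0.61, 0.3, -0.73]]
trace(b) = -2.18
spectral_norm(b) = 2.85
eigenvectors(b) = [[0.9, -0.68, -0.36],[-0.00, 0.26, -0.93],[-0.44, -0.68, -0.05]]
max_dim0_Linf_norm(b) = 1.8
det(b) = 1.99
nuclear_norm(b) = 4.54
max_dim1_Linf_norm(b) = 1.8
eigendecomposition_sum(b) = [[-1.62, 0.51, 1.81], [0.00, -0.0, -0.00], [0.78, -0.25, -0.88]] + [[-0.23, 0.11, -0.48], [0.09, -0.04, 0.18], [-0.23, 0.11, -0.48]] + [[0.05, 0.38, 0.1], [0.12, 1.0, 0.25], [0.01, 0.06, 0.01]]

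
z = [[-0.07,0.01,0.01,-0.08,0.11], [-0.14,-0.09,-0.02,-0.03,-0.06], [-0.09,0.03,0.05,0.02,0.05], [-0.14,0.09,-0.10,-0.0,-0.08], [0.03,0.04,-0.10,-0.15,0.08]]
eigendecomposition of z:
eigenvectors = [[0.40+0.00j, (0.1-0.04j), 0.10+0.04j, 0.26+0.00j, 0.03+0.00j], [(-0.25+0j), 0.00+0.55j, 0.00-0.55j, 0.70+0.00j, 0.30+0.00j], [-0.12+0.00j, -0.03-0.21j, -0.03+0.21j, (0.23+0j), (0.61+0j)], [(-0.55+0j), 0.63+0.00j, (0.63-0j), -0.43+0.00j, -0.56+0.00j], [0.68+0.00j, (0.49+0.08j), 0.49-0.08j, (-0.45+0j), -0.47+0.00j]]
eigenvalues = [(0.22+0j), (-0.08+0.11j), (-0.08-0.11j), (-0.09+0j), 0j]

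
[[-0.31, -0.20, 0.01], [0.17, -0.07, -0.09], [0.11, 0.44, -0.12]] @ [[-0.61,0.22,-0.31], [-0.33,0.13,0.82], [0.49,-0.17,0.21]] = [[0.26, -0.1, -0.07], [-0.12, 0.04, -0.13], [-0.27, 0.1, 0.3]]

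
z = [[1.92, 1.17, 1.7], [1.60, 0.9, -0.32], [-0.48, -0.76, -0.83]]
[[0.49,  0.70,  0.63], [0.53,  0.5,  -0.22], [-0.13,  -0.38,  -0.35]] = z @ [[0.27, 0.08, -0.07], [0.08, 0.42, 0.03], [-0.07, 0.03, 0.43]]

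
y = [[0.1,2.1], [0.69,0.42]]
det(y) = -1.407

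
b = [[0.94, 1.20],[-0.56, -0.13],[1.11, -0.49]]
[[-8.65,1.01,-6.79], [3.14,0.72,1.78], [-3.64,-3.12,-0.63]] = b@[[-4.8, -1.81, -2.28], [-3.45, 2.26, -3.87]]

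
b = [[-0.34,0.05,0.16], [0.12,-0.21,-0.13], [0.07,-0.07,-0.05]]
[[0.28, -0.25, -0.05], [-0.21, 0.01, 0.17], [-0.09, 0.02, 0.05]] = b @ [[-0.77,0.56,-0.3], [0.63,0.62,-0.47], [-0.08,-0.55,-0.83]]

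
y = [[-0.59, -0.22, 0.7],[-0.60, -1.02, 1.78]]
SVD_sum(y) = [[-0.30, -0.39, 0.73],  [-0.72, -0.95, 1.77]] + [[-0.29, 0.17, -0.03],[0.12, -0.07, 0.01]]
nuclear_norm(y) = 2.67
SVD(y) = [[-0.38, -0.92], [-0.92, 0.38]] @ diag([2.306428477698643, 0.36835808293116207]) @ [[0.34, 0.45, -0.83], [0.86, -0.50, 0.08]]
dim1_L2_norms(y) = [0.94, 2.14]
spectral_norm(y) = 2.31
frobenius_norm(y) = 2.34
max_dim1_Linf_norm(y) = 1.78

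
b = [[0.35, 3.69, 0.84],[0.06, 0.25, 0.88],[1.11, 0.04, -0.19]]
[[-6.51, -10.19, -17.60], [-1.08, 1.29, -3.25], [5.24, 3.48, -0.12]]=b @ [[4.62, 3.65, -0.38], [-1.98, -3.62, -4.17], [-0.98, 2.25, -2.48]]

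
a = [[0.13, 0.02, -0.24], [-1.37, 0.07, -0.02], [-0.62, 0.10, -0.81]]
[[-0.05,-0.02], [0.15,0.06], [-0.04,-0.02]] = a @ [[-0.11, -0.05],[0.02, -0.07],[0.14, 0.06]]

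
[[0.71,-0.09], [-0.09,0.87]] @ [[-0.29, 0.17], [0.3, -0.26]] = [[-0.23, 0.14], [0.29, -0.24]]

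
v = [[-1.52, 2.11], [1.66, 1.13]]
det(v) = -5.220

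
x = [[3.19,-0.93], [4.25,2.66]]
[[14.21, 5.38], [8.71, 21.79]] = x @ [[3.69,2.78],[-2.62,3.75]]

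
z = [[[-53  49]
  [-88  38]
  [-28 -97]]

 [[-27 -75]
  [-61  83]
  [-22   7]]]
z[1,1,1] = 83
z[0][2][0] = -28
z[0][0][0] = -53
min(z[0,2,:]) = -97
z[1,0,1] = -75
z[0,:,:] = [[-53, 49], [-88, 38], [-28, -97]]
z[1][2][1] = 7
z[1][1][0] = -61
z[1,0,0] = -27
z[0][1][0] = -88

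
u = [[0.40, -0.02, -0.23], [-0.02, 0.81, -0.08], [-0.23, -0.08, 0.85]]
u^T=[[0.4, -0.02, -0.23], [-0.02, 0.81, -0.08], [-0.23, -0.08, 0.85]]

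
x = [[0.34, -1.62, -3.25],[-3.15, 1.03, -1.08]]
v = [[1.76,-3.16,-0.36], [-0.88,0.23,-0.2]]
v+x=[[2.1,  -4.78,  -3.61], [-4.03,  1.26,  -1.28]]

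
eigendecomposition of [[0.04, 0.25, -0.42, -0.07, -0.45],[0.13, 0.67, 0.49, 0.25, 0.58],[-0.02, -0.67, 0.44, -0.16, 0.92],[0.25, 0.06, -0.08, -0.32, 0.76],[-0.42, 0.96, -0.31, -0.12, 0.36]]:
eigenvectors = [[(-0.04-0.32j), (-0.04+0.32j), -0.03+0.00j, -0.52+0.00j, -0.14+0.00j], [0.19+0.23j, 0.19-0.23j, 0.16+0.00j, (-0.08+0j), (0.69+0j)], [(-0.32+0.43j), (-0.32-0.43j), 0.52+0.00j, 0.67+0.00j, 0.10+0.00j], [(-0.58+0j), -0.58-0.00j, (-0.79+0j), -0.49+0.00j, (0.29+0j)], [-0.07-0.43j, -0.07+0.43j, (-0.27+0j), (-0.2+0j), (0.65+0j)]]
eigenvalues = [(-0.27+0.74j), (-0.27-0.74j), (-0.01+0j), (0.38+0j), (1.37+0j)]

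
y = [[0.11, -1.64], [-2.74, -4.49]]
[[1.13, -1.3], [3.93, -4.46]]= y @ [[-0.27, 0.30], [-0.71, 0.81]]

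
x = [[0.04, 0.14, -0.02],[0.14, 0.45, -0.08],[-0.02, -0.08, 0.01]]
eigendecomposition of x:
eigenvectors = [[-0.29, -0.72, -0.63], [-0.94, 0.10, 0.32], [0.16, -0.68, 0.71]]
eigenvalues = [0.51, 0.0, -0.01]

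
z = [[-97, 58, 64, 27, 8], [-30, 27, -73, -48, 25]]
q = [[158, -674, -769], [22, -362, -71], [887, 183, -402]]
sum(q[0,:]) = -1285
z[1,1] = 27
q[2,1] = 183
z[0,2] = 64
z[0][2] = 64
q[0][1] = -674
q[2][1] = 183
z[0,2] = 64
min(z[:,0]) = -97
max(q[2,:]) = 887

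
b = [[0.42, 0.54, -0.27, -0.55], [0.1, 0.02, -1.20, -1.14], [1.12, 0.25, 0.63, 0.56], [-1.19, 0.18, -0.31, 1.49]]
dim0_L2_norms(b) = [1.69, 0.62, 1.42, 2.03]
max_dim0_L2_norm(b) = 2.03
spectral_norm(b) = 2.30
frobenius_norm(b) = 3.06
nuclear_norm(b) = 5.30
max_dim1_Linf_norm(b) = 1.49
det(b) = -1.27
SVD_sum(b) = [[0.32, 0.01, -0.19, -0.63],  [0.58, 0.02, -0.34, -1.15],  [-0.07, -0.00, 0.04, 0.13],  [-0.75, -0.02, 0.44, 1.48]] + [[0.05, 0.0, 0.04, 0.01],[-0.67, -0.06, -0.61, -0.16],[0.98, 0.09, 0.89, 0.23],[-0.58, -0.05, -0.53, -0.14]] + [[0.16, 0.32, -0.25, 0.16], [0.10, 0.20, -0.16, 0.10], [0.15, 0.28, -0.23, 0.15], [0.14, 0.27, -0.21, 0.14]] + [[-0.11,0.21,0.13,-0.09], [0.08,-0.14,-0.09,0.06], [0.06,-0.12,-0.07,0.05], [0.01,-0.01,-0.01,0.01]]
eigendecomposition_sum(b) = [[(0.53-0j), (0.08+0j), (-0.01-0j), -0.72-0.00j], [0.56-0.00j, 0.08+0.00j, (-0.01-0j), -0.76-0.00j], [(0.1-0j), (0.02+0j), -0.00-0.00j, -0.14-0.00j], [-1.05+0.00j, -0.15+0.00j, (0.02+0j), 1.42+0.00j]] + [[-0.15-0.00j,0.12-0.00j,0.10-0.00j,0.00+0.00j], [0.21+0.00j,(-0.18+0j),(-0.15+0j),-0.00-0.00j], [0.15+0.00j,(-0.12+0j),(-0.1+0j),-0.00-0.00j], [-0.09-0.00j,(0.07-0j),(0.06-0j),0j]] + [[(0.02+0.25j), (0.17+0.09j), (-0.18+0.24j), 0.08+0.20j], [-0.34+0.30j, 0.06+0.33j, (-0.52-0j), (-0.19+0.33j)], [0.43+0.01j, 0.18-0.27j, (0.37+0.35j), (0.35-0.11j)], [-0.03+0.22j, (0.13+0.1j), -0.19+0.17j, (0.04+0.18j)]] + [[(0.02-0.25j),(0.17-0.09j),(-0.18-0.24j),0.08-0.20j], [(-0.34-0.3j),(0.06-0.33j),-0.52+0.00j,(-0.19-0.33j)], [(0.43-0.01j),(0.18+0.27j),(0.37-0.35j),(0.35+0.11j)], [-0.03-0.22j,0.13-0.10j,(-0.19-0.17j),(0.04-0.18j)]]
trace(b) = 2.56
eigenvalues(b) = [(2.03+0j), (-0.43+0j), (0.48+1.12j), (0.48-1.12j)]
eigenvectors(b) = [[(0.41+0j),(0.47+0j),(0.22-0.29j),0.22+0.29j], [(0.43+0j),(-0.69+0j),0.63+0.00j,(0.63-0j)], [(0.08+0j),-0.48+0.00j,(-0.45-0.42j),(-0.45+0.42j)], [(-0.8+0j),0.28+0.00j,0.23-0.21j,0.23+0.21j]]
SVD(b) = [[-0.32,0.04,-0.59,0.74], [-0.58,-0.51,-0.37,-0.52], [0.07,0.74,-0.52,-0.42], [0.75,-0.44,-0.49,-0.05]] @ diag([2.3042771504017208, 1.8144725300875535, 0.7988621962253797, 0.3812026273993398]) @ [[-0.44, -0.01, 0.26, 0.86], [0.73, 0.06, 0.66, 0.17], [-0.35, -0.68, 0.54, -0.35], [-0.40, 0.73, 0.45, -0.32]]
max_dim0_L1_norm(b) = 3.74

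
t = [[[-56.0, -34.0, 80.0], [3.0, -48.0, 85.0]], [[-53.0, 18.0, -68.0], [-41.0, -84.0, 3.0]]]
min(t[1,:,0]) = -53.0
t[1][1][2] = 3.0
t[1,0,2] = -68.0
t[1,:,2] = [-68.0, 3.0]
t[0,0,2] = 80.0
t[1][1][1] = -84.0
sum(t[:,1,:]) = -82.0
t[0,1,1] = -48.0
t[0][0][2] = 80.0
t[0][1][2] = 85.0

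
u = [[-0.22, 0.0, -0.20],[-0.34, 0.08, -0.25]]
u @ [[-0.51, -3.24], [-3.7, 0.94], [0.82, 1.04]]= [[-0.05,0.50],  [-0.33,0.92]]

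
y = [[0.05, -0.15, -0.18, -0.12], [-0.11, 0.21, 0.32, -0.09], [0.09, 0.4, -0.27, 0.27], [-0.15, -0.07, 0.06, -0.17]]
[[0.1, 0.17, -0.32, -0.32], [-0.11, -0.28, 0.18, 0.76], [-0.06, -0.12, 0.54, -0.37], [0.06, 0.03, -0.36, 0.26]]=y@[[-0.29, -0.18, 1.03, -0.65], [-0.21, -0.66, 0.84, 0.71], [-0.35, -0.49, 0.66, 1.48], [-0.16, 0.09, 1.07, -0.73]]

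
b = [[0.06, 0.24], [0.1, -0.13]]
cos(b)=[[0.99, 0.01], [0.0, 0.98]]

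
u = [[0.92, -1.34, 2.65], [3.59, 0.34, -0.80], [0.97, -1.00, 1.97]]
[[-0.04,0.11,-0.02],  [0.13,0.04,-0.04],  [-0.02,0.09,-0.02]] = u@ [[0.03,0.02,-0.01], [0.03,0.01,0.09], [-0.01,0.04,0.04]]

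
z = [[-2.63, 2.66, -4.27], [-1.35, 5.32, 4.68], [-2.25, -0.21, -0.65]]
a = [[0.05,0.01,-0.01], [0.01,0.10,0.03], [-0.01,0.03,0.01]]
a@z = [[-0.12, 0.19, -0.16], [-0.23, 0.55, 0.41], [-0.04, 0.13, 0.18]]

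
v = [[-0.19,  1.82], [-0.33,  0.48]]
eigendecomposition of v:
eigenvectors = [[(0.92+0j), 0.92-0.00j], [(0.17+0.35j), 0.17-0.35j]]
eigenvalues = [(0.14+0.7j), (0.14-0.7j)]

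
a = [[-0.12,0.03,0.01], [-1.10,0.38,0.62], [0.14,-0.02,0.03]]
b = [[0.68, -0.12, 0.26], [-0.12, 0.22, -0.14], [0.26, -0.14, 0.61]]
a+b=[[0.56, -0.09, 0.27], [-1.22, 0.60, 0.48], [0.4, -0.16, 0.64]]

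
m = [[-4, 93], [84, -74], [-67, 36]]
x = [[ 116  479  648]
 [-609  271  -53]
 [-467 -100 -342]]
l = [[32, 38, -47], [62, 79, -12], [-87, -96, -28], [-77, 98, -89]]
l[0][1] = 38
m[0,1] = 93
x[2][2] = -342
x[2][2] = -342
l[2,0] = -87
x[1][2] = -53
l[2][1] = -96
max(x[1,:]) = 271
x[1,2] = -53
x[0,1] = 479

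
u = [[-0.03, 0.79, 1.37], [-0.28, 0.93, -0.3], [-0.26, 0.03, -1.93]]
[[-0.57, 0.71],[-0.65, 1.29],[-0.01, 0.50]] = u @ [[-0.06, -0.39], [-0.72, 1.21], [0.0, -0.19]]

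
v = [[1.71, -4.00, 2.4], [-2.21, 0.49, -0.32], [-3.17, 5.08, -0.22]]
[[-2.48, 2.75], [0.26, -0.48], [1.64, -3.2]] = v @ [[0.03,0.07],  [0.32,-0.58],  [-0.52,0.13]]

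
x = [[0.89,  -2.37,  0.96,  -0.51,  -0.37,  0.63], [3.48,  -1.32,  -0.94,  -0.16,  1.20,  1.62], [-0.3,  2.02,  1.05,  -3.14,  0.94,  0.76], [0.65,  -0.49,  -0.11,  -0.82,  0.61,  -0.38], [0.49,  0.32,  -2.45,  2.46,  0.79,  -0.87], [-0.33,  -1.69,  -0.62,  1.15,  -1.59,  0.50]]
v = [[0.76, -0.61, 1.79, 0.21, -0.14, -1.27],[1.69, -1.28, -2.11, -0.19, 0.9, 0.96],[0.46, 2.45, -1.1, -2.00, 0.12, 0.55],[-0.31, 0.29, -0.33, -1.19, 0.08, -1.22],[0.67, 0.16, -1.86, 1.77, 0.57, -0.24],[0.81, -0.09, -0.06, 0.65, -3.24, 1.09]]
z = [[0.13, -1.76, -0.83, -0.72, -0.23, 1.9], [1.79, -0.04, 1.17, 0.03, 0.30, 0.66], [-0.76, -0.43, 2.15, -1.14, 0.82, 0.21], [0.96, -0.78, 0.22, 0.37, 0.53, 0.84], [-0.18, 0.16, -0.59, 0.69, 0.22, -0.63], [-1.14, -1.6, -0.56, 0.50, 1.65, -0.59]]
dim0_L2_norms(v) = [2.2, 2.85, 3.53, 3.01, 3.42, 2.36]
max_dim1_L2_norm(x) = 4.34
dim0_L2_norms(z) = [2.46, 2.55, 2.72, 1.64, 1.97, 2.35]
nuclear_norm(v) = 16.25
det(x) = -22.82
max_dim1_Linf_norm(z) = 2.15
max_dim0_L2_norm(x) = 4.27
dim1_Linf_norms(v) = [1.79, 2.11, 2.45, 1.22, 1.86, 3.24]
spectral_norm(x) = 5.41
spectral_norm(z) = 3.24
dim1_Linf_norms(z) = [1.9, 1.79, 2.15, 0.96, 0.69, 1.65]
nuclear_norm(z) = 11.36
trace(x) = 1.09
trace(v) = -1.15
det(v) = 214.91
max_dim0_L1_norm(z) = 5.52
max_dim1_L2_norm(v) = 3.57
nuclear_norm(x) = 16.06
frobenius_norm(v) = 7.19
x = z + v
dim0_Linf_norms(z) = [1.79, 1.76, 2.15, 1.14, 1.65, 1.9]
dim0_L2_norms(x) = [3.71, 3.83, 3.05, 4.27, 2.45, 2.18]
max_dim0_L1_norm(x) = 8.24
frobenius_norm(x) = 8.16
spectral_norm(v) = 4.09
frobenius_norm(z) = 5.66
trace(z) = 2.24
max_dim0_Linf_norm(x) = 3.48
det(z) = -0.01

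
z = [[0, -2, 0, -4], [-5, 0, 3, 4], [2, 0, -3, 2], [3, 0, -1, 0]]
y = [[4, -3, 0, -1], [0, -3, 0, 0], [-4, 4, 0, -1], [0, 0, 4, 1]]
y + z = [[4, -5, 0, -5], [-5, -3, 3, 4], [-2, 4, -3, 1], [3, 0, 3, 1]]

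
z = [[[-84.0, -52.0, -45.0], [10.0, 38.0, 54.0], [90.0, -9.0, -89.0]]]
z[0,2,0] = 90.0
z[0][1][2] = 54.0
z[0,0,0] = -84.0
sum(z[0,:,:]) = -87.0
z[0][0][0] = -84.0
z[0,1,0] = 10.0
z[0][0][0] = -84.0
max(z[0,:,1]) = 38.0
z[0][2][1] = -9.0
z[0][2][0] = 90.0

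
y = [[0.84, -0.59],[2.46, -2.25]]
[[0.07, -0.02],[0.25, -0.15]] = y @ [[0.03,0.12], [-0.08,0.2]]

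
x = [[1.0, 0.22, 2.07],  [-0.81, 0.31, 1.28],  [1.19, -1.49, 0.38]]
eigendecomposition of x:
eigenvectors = [[-0.85+0.00j, -0.39+0.37j, (-0.39-0.37j)], [0j, (-0.69+0j), -0.69-0.00j], [(-0.53+0j), 0.08-0.48j, (0.08+0.48j)]]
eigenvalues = [(2.29+0j), (-0.3+1.31j), (-0.3-1.31j)]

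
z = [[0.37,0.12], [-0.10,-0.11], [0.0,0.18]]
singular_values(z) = [0.42, 0.18]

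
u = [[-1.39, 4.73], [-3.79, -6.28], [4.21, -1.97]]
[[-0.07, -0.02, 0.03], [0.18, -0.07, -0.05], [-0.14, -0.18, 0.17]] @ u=[[0.30, -0.26], [-0.2, 1.39], [1.59, 0.13]]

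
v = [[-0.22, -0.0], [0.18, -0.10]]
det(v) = 0.02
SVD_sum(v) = [[-0.21, 0.05], [0.19, -0.05]] + [[-0.01,  -0.05], [-0.01,  -0.05]]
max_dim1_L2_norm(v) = 0.22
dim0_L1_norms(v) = [0.4, 0.1]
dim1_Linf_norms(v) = [0.22, 0.18]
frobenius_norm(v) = 0.30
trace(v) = -0.32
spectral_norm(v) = 0.29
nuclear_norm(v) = 0.37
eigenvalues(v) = [-0.1, -0.22]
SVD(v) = [[-0.73, 0.68],[0.68, 0.73]] @ diag([0.29174213577077784, 0.07540905924293853]) @ [[0.97, -0.23], [-0.23, -0.97]]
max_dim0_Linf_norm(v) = 0.22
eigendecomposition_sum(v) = [[-0.00,-0.0], [-0.15,-0.1]] + [[-0.22,-0.0], [0.33,-0.0]]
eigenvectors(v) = [[0.00, 0.55], [1.00, -0.83]]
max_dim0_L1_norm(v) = 0.4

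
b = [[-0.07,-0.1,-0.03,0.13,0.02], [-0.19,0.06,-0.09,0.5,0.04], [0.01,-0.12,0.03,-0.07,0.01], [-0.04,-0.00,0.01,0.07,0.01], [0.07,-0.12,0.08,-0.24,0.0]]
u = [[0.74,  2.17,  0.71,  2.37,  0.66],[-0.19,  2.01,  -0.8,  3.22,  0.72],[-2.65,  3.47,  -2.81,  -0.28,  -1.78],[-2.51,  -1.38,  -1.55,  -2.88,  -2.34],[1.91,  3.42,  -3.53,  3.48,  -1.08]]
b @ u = [[-0.24, -0.57, -0.16, -0.78, -0.39],[-1.09, -1.16, -0.85, -1.53, -1.14],[0.15, 0.02, 0.09, -0.13, 0.02],[-0.21, -0.11, -0.20, -0.26, -0.22],[0.46, 0.52, 0.29, 0.45, 0.38]]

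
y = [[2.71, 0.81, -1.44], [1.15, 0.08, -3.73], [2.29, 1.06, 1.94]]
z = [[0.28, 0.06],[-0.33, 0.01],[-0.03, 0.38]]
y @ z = [[0.53,-0.38],[0.41,-1.35],[0.23,0.89]]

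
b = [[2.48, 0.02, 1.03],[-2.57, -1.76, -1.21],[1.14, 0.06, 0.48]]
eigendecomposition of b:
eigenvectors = [[-0.78,0.0,-0.38], [0.52,1.00,-0.07], [-0.35,-0.03,0.92]]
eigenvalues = [2.93, -1.73, 0.0]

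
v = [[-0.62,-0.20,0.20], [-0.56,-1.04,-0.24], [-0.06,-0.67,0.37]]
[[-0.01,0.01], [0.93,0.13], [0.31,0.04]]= v @ [[0.08, 0.0], [-0.80, -0.11], [-0.61, -0.08]]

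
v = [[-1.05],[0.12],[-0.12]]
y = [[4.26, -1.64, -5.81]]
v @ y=[[-4.47, 1.72, 6.10],[0.51, -0.2, -0.70],[-0.51, 0.2, 0.7]]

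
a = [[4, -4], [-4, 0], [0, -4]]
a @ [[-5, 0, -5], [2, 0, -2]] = [[-28, 0, -12], [20, 0, 20], [-8, 0, 8]]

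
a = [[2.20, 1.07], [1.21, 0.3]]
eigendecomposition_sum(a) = [[2.24, 0.99], [1.12, 0.49]] + [[-0.04, 0.08], [0.09, -0.19]]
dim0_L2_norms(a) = [2.51, 1.11]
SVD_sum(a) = [[2.24, 0.97], [1.13, 0.49]] + [[-0.04, 0.10], [0.08, -0.19]]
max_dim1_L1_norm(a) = 3.27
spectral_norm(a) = 2.74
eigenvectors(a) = [[0.90, -0.4], [0.45, 0.92]]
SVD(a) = [[-0.89,-0.45], [-0.45,0.89]] @ diag([2.7359059041870037, 0.23198897265752502]) @ [[-0.92,-0.4], [0.4,-0.92]]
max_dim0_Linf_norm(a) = 2.2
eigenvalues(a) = [2.73, -0.23]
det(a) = -0.63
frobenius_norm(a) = 2.75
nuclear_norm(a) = 2.97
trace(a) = 2.50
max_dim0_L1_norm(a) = 3.41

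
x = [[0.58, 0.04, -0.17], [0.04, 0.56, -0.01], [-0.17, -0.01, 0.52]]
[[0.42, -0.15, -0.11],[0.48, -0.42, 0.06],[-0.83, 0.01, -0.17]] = x @ [[0.23,-0.23,-0.32], [0.81,-0.74,0.12], [-1.51,-0.07,-0.42]]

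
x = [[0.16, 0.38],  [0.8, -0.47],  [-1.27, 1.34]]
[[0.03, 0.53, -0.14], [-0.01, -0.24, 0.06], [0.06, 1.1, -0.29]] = x @ [[0.02,0.41,-0.11], [0.06,1.21,-0.32]]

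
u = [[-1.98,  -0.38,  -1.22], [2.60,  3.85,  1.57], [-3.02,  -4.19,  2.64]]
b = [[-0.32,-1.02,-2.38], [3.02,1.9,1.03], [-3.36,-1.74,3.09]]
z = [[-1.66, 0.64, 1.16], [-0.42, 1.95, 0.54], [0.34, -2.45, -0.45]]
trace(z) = -0.16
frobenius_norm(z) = 3.89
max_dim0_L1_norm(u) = 8.42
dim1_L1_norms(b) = [3.72, 5.95, 8.19]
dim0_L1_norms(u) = [7.6, 8.42, 5.43]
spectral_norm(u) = 7.14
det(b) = 7.91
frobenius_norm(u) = 7.95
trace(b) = 4.67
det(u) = -29.63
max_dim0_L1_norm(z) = 5.04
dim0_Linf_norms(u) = [3.02, 4.19, 2.64]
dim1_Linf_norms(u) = [1.98, 3.85, 4.19]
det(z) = -0.32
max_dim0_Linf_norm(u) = 4.19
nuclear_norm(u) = 11.68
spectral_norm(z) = 3.51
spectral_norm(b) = 5.51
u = b + z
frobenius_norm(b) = 6.67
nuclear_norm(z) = 5.23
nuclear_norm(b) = 9.63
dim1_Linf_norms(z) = [1.66, 1.95, 2.45]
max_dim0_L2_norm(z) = 3.2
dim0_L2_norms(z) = [1.75, 3.2, 1.36]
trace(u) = 4.51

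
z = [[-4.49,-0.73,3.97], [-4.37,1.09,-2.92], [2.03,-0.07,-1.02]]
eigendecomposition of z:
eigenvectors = [[0.86, 0.18, 0.12],  [0.38, -0.97, 0.95],  [-0.33, 0.13, 0.3]]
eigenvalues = [-6.31, 2.3, -0.41]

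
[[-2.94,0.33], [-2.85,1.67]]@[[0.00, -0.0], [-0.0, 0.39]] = [[0.00, 0.13], [0.0, 0.65]]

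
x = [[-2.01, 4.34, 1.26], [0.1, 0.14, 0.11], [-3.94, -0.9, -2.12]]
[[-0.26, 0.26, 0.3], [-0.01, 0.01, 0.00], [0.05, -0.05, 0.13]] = x @ [[-0.0, -0.0, -0.07], [-0.06, 0.06, 0.02], [0.0, 0.0, 0.06]]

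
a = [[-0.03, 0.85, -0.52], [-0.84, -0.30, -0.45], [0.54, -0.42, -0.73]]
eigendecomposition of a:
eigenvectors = [[(0.71+0j), 0.71-0.00j, -0.01+0.00j], [(0.01+0.6j), (0.01-0.6j), 0.53+0.00j], [(0.01-0.37j), (0.01+0.37j), (0.85+0j)]]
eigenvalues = [(-0.03+1j), (-0.03-1j), (-1+0j)]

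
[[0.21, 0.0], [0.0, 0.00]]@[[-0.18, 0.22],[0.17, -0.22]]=[[-0.04, 0.05], [0.0, 0.00]]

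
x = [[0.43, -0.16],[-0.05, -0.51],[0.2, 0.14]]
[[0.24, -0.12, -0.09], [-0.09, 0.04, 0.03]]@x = [[0.09, 0.01], [-0.03, -0.0]]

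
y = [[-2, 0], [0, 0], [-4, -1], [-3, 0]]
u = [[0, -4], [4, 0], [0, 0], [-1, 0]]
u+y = [[-2, -4], [4, 0], [-4, -1], [-4, 0]]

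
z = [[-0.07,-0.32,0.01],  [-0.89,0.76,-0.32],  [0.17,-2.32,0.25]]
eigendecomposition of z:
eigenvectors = [[-0.10, 0.27, 0.20], [0.48, -0.09, 0.35], [-0.87, -0.96, 0.92]]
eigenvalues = [1.53, -0.0, -0.59]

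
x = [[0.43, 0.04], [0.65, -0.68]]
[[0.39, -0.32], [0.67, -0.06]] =x @ [[0.92, -0.69],[-0.11, -0.57]]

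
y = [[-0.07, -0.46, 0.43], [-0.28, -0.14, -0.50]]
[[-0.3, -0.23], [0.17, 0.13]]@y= [[0.09, 0.17, -0.01], [-0.05, -0.10, 0.01]]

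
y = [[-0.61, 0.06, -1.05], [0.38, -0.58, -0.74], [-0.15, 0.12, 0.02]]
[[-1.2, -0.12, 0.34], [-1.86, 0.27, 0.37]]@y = [[0.64, 0.04, 1.36],  [1.18, -0.22, 1.76]]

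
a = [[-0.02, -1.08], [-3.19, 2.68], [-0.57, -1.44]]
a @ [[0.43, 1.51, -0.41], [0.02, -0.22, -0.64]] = [[-0.03,  0.21,  0.7], [-1.32,  -5.41,  -0.41], [-0.27,  -0.54,  1.16]]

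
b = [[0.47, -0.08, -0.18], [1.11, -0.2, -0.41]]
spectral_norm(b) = 1.30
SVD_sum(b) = [[0.47, -0.08, -0.17], [1.11, -0.20, -0.41]] + [[-0.0, 0.0, -0.01], [0.0, -0.00, 0.00]]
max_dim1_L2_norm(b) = 1.2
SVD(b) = [[-0.39, -0.92], [-0.92, 0.39]] @ diag([1.3037823488017903, 0.007182405786896576]) @ [[-0.92,0.17,0.34],  [0.17,-0.63,0.76]]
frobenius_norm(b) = 1.30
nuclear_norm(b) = 1.31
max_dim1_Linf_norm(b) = 1.11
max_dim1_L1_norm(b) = 1.72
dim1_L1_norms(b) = [0.73, 1.72]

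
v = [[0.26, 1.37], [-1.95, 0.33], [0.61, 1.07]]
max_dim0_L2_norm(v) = 2.06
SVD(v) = [[-0.31, -0.71], [0.85, -0.50], [-0.43, -0.49]] @ diag([2.0860400139157496, 1.7381993730128835]) @ [[-0.96, -0.29], [0.29, -0.96]]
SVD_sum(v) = [[0.61, 0.18], [-1.7, -0.51], [0.85, 0.26]] + [[-0.35, 1.19], [-0.25, 0.84], [-0.24, 0.81]]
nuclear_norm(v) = 3.82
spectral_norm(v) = 2.09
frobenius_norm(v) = 2.72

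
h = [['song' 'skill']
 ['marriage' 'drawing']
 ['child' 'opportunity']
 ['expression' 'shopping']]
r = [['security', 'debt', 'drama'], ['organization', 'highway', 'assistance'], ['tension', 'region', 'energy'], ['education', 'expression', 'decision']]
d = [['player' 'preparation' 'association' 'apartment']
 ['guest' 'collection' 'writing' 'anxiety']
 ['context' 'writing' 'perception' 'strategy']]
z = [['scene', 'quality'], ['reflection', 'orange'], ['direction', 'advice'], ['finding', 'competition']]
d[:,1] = ['preparation', 'collection', 'writing']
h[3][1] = 'shopping'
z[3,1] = 'competition'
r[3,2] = 'decision'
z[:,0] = ['scene', 'reflection', 'direction', 'finding']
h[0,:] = ['song', 'skill']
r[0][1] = 'debt'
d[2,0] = 'context'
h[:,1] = ['skill', 'drawing', 'opportunity', 'shopping']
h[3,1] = 'shopping'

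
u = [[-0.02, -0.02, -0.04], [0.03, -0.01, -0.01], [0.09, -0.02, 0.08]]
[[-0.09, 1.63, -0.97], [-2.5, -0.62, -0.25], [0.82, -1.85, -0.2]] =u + [[-0.07, 1.65, -0.93],[-2.53, -0.61, -0.24],[0.73, -1.83, -0.28]]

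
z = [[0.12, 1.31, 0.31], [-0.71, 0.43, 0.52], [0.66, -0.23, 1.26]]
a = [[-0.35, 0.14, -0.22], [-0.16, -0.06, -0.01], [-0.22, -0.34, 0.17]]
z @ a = [[-0.32, -0.17, 0.01], [0.07, -0.30, 0.24], [-0.47, -0.32, 0.07]]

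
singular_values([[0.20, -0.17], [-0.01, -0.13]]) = [0.28, 0.1]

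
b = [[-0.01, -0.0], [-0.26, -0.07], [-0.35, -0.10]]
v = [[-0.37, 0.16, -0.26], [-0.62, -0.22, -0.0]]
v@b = [[0.05, 0.01], [0.06, 0.02]]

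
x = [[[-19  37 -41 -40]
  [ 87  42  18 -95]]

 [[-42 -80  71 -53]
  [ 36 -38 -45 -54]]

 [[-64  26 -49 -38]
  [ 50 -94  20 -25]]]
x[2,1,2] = 20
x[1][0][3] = -53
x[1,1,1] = -38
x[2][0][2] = -49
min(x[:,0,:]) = -80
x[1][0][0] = -42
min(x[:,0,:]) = -80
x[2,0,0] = -64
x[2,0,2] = -49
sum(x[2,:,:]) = -174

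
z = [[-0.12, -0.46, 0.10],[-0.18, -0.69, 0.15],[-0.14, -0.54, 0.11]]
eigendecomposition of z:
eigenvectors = [[0.46, 0.97, 0.12], [0.70, -0.23, 0.18], [0.55, 0.11, 0.98]]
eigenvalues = [-0.69, 0.0, -0.01]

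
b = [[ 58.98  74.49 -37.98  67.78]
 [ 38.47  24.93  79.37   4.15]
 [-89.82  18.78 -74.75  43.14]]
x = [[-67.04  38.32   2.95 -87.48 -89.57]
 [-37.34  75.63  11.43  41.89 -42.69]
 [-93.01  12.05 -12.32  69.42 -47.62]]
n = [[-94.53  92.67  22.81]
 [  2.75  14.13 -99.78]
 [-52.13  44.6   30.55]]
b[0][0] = 58.98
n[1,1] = 14.13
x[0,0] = -67.04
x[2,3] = 69.42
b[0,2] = -37.98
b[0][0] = 58.98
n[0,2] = 22.81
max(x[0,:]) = 38.32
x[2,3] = 69.42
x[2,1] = 12.05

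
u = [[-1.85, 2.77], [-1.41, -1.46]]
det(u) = 6.607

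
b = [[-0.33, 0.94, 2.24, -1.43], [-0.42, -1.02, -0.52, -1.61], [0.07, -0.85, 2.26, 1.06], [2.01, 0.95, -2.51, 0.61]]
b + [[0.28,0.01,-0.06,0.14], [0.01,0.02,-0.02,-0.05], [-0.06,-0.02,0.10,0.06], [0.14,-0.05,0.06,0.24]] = [[-0.05,0.95,2.18,-1.29], [-0.41,-1.00,-0.54,-1.66], [0.01,-0.87,2.36,1.12], [2.15,0.90,-2.45,0.85]]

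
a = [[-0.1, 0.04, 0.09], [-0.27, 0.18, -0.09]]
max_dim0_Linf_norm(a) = 0.27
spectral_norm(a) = 0.35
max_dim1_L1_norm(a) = 0.54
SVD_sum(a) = [[-0.07, 0.05, -0.02],[-0.28, 0.18, -0.06]] + [[-0.03, -0.01, 0.11], [0.01, 0.00, -0.03]]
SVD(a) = [[-0.25,  -0.97],[-0.97,  0.25]] @ diag([0.34666927474321246, 0.11366799879040294]) @ [[0.83, -0.53, 0.19], [0.25, 0.06, -0.97]]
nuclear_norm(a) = 0.46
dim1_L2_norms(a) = [0.14, 0.34]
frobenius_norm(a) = 0.36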